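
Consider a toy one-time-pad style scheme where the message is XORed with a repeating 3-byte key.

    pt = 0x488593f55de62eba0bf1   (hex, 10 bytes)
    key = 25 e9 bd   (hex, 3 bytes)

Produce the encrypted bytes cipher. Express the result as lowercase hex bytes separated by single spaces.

The 3-byte key repeats, so the effective keystream is 25 e9 bd 25 e9 bd 25 e9 bd 25.
byte 0: 48 ^ 25 = 6d
byte 1: 85 ^ e9 = 6c
byte 2: 93 ^ bd = 2e
byte 3: f5 ^ 25 = d0
byte 4: 5d ^ e9 = b4
byte 5: e6 ^ bd = 5b
byte 6: 2e ^ 25 = 0b
byte 7: ba ^ e9 = 53
byte 8: 0b ^ bd = b6
byte 9: f1 ^ 25 = d4

6d 6c 2e d0 b4 5b 0b 53 b6 d4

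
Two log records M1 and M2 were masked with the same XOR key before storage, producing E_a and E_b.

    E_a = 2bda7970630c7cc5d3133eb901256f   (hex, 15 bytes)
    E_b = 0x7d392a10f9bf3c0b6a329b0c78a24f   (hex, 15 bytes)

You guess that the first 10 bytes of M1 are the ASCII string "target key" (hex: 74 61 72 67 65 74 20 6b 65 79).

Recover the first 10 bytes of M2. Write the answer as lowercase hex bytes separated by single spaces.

First, E_a ⊕ E_b = (M1 ⊕ K) ⊕ (M2 ⊕ K) = M1 ⊕ M2, so the key drops out. Then M2 = (M1 ⊕ M2) ⊕ M1 over the first 10 bytes.
byte 0: (2b ^ 7d) ^ 74 = 56 ^ 74 = 22
byte 1: (da ^ 39) ^ 61 = e3 ^ 61 = 82
byte 2: (79 ^ 2a) ^ 72 = 53 ^ 72 = 21
byte 3: (70 ^ 10) ^ 67 = 60 ^ 67 = 07
byte 4: (63 ^ f9) ^ 65 = 9a ^ 65 = ff
byte 5: (0c ^ bf) ^ 74 = b3 ^ 74 = c7
byte 6: (7c ^ 3c) ^ 20 = 40 ^ 20 = 60
byte 7: (c5 ^ 0b) ^ 6b = ce ^ 6b = a5
byte 8: (d3 ^ 6a) ^ 65 = b9 ^ 65 = dc
byte 9: (13 ^ 32) ^ 79 = 21 ^ 79 = 58

22 82 21 07 ff c7 60 a5 dc 58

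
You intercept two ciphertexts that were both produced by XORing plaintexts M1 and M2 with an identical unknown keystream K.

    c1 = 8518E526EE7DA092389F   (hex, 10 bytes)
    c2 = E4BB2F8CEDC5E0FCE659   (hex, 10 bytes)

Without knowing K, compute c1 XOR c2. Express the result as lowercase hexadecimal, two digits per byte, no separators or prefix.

61a3caaa03b8406edec6

c1 ⊕ c2 = (M1 ⊕ K) ⊕ (M2 ⊕ K) = M1 ⊕ M2 — the shared key cancels under XOR.
byte 0: 10000101 xor 11100100 = 01100001
byte 1: 00011000 xor 10111011 = 10100011
byte 2: 11100101 xor 00101111 = 11001010
byte 3: 00100110 xor 10001100 = 10101010
byte 4: 11101110 xor 11101101 = 00000011
byte 5: 01111101 xor 11000101 = 10111000
byte 6: 10100000 xor 11100000 = 01000000
byte 7: 10010010 xor 11111100 = 01101110
byte 8: 00111000 xor 11100110 = 11011110
byte 9: 10011111 xor 01011001 = 11000110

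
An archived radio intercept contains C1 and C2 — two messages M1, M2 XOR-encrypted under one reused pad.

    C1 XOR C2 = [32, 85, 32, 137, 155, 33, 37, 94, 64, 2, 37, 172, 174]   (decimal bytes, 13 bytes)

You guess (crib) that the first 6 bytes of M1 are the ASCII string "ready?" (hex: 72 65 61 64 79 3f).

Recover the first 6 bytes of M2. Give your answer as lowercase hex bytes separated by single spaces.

52 30 41 ed e2 1e

Since C1 ⊕ C2 = M1 ⊕ M2, XORing with the guessed M1 bytes yields the corresponding M2 bytes: M2 = (C1 ⊕ C2) ⊕ M1.
20 XOR 72 = 52
55 XOR 65 = 30
20 XOR 61 = 41
89 XOR 64 = ed
9b XOR 79 = e2
21 XOR 3f = 1e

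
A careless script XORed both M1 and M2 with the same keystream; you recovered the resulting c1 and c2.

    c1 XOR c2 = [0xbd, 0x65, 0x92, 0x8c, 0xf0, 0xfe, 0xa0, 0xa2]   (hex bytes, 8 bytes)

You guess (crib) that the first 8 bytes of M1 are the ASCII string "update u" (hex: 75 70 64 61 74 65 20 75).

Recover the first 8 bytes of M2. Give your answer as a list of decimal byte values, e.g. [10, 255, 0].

Since c1 ⊕ c2 = M1 ⊕ M2, XORing with the guessed M1 bytes yields the corresponding M2 bytes: M2 = (c1 ⊕ c2) ⊕ M1.
bd XOR 75 = c8
65 XOR 70 = 15
92 XOR 64 = f6
8c XOR 61 = ed
f0 XOR 74 = 84
fe XOR 65 = 9b
a0 XOR 20 = 80
a2 XOR 75 = d7

[200, 21, 246, 237, 132, 155, 128, 215]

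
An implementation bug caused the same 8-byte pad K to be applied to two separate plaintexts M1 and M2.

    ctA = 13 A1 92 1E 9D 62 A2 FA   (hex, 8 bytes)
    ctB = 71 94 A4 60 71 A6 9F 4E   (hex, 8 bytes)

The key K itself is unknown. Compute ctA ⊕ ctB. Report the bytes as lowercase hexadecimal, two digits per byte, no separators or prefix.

ctA ⊕ ctB = (M1 ⊕ K) ⊕ (M2 ⊕ K) = M1 ⊕ M2 — the shared key cancels under XOR.
00010011 xor 01110001 = 01100010
10100001 xor 10010100 = 00110101
10010010 xor 10100100 = 00110110
00011110 xor 01100000 = 01111110
10011101 xor 01110001 = 11101100
01100010 xor 10100110 = 11000100
10100010 xor 10011111 = 00111101
11111010 xor 01001110 = 10110100

6235367eecc43db4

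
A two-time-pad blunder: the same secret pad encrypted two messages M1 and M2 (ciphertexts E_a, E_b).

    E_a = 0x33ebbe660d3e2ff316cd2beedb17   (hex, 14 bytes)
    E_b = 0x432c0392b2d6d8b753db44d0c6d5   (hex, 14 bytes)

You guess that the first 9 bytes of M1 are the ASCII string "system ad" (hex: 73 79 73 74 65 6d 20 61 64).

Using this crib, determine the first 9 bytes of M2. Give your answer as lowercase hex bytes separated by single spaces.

03 be ce 80 da 85 d7 25 21

First, E_a ⊕ E_b = (M1 ⊕ K) ⊕ (M2 ⊕ K) = M1 ⊕ M2, so the key drops out. Then M2 = (M1 ⊕ M2) ⊕ M1 over the first 9 bytes.
byte 0: (33 ⊕ 43) ⊕ 73 = 70 ⊕ 73 = 03
byte 1: (eb ⊕ 2c) ⊕ 79 = c7 ⊕ 79 = be
byte 2: (be ⊕ 03) ⊕ 73 = bd ⊕ 73 = ce
byte 3: (66 ⊕ 92) ⊕ 74 = f4 ⊕ 74 = 80
byte 4: (0d ⊕ b2) ⊕ 65 = bf ⊕ 65 = da
byte 5: (3e ⊕ d6) ⊕ 6d = e8 ⊕ 6d = 85
byte 6: (2f ⊕ d8) ⊕ 20 = f7 ⊕ 20 = d7
byte 7: (f3 ⊕ b7) ⊕ 61 = 44 ⊕ 61 = 25
byte 8: (16 ⊕ 53) ⊕ 64 = 45 ⊕ 64 = 21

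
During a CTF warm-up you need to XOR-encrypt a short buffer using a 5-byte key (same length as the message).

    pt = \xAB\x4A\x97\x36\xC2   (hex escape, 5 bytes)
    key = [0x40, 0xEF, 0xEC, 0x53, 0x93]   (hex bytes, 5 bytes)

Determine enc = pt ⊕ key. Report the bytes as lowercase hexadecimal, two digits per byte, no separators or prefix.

eba57b6551

XOR is its own inverse, so applying the key byte-wise gives the result directly.
ab ⊕ 40 = eb
4a ⊕ ef = a5
97 ⊕ ec = 7b
36 ⊕ 53 = 65
c2 ⊕ 93 = 51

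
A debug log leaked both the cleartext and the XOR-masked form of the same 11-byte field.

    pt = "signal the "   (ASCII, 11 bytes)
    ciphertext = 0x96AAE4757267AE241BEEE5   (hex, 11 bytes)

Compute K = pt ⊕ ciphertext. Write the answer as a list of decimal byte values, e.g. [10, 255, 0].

Since ciphertext = pt ⊕ K, XORing both sides with pt gives K = pt ⊕ ciphertext.
byte 0: 73 XOR 96 = e5
byte 1: 69 XOR aa = c3
byte 2: 67 XOR e4 = 83
byte 3: 6e XOR 75 = 1b
byte 4: 61 XOR 72 = 13
byte 5: 6c XOR 67 = 0b
byte 6: 20 XOR ae = 8e
byte 7: 74 XOR 24 = 50
byte 8: 68 XOR 1b = 73
byte 9: 65 XOR ee = 8b
byte 10: 20 XOR e5 = c5

[229, 195, 131, 27, 19, 11, 142, 80, 115, 139, 197]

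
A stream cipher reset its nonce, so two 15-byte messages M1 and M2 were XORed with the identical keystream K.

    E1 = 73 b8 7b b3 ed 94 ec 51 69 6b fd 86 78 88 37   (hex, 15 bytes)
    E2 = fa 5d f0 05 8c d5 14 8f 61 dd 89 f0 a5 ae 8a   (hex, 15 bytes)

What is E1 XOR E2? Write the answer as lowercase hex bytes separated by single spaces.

89 e5 8b b6 61 41 f8 de 08 b6 74 76 dd 26 bd

E1 ⊕ E2 = (M1 ⊕ K) ⊕ (M2 ⊕ K) = M1 ⊕ M2 — the shared key cancels under XOR.
byte 0: 01110011 xor 11111010 = 10001001
byte 1: 10111000 xor 01011101 = 11100101
byte 2: 01111011 xor 11110000 = 10001011
byte 3: 10110011 xor 00000101 = 10110110
byte 4: 11101101 xor 10001100 = 01100001
byte 5: 10010100 xor 11010101 = 01000001
byte 6: 11101100 xor 00010100 = 11111000
byte 7: 01010001 xor 10001111 = 11011110
byte 8: 01101001 xor 01100001 = 00001000
byte 9: 01101011 xor 11011101 = 10110110
byte 10: 11111101 xor 10001001 = 01110100
byte 11: 10000110 xor 11110000 = 01110110
byte 12: 01111000 xor 10100101 = 11011101
byte 13: 10001000 xor 10101110 = 00100110
byte 14: 00110111 xor 10001010 = 10111101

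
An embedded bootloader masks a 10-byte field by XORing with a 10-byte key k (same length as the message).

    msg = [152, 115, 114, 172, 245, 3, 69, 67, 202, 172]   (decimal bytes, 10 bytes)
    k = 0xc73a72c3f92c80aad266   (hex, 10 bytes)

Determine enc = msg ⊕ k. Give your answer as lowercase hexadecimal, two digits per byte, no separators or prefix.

98 ⊕ c7 = 5f
73 ⊕ 3a = 49
72 ⊕ 72 = 00
ac ⊕ c3 = 6f
f5 ⊕ f9 = 0c
03 ⊕ 2c = 2f
45 ⊕ 80 = c5
43 ⊕ aa = e9
ca ⊕ d2 = 18
ac ⊕ 66 = ca

5f49006f0c2fc5e918ca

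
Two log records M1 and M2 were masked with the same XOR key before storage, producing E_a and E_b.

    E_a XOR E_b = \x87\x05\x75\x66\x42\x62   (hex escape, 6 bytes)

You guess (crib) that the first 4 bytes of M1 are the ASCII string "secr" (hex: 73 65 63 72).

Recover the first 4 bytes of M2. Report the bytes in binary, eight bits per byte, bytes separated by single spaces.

11110100 01100000 00010110 00010100

Since E_a ⊕ E_b = M1 ⊕ M2, XORing with the guessed M1 bytes yields the corresponding M2 bytes: M2 = (E_a ⊕ E_b) ⊕ M1.
87 XOR 73 = f4
05 XOR 65 = 60
75 XOR 63 = 16
66 XOR 72 = 14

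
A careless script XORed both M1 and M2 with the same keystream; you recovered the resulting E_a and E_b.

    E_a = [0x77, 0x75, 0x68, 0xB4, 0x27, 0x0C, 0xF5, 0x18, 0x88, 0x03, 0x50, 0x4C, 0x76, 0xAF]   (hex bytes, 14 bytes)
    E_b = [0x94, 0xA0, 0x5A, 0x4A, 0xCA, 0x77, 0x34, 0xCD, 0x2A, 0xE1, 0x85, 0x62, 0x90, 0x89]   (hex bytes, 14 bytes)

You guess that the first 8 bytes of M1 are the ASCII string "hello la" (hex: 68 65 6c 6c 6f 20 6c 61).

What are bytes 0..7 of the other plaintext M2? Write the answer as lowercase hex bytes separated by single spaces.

First, E_a ⊕ E_b = (M1 ⊕ K) ⊕ (M2 ⊕ K) = M1 ⊕ M2, so the key drops out. Then M2 = (M1 ⊕ M2) ⊕ M1 over the first 8 bytes.
byte 0: (77 xor 94) xor 68 = e3 xor 68 = 8b
byte 1: (75 xor a0) xor 65 = d5 xor 65 = b0
byte 2: (68 xor 5a) xor 6c = 32 xor 6c = 5e
byte 3: (b4 xor 4a) xor 6c = fe xor 6c = 92
byte 4: (27 xor ca) xor 6f = ed xor 6f = 82
byte 5: (0c xor 77) xor 20 = 7b xor 20 = 5b
byte 6: (f5 xor 34) xor 6c = c1 xor 6c = ad
byte 7: (18 xor cd) xor 61 = d5 xor 61 = b4

8b b0 5e 92 82 5b ad b4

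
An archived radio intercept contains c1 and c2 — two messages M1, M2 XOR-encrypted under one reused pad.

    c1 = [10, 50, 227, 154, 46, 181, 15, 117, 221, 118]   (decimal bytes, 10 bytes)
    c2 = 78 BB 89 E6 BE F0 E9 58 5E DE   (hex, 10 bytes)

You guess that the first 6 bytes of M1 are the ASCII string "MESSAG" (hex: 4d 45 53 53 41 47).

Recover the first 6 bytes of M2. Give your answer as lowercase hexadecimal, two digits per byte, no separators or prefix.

3fcc392fd102

First, c1 ⊕ c2 = (M1 ⊕ K) ⊕ (M2 ⊕ K) = M1 ⊕ M2, so the key drops out. Then M2 = (M1 ⊕ M2) ⊕ M1 over the first 6 bytes.
byte 0: (0a XOR 78) XOR 4d = 72 XOR 4d = 3f
byte 1: (32 XOR bb) XOR 45 = 89 XOR 45 = cc
byte 2: (e3 XOR 89) XOR 53 = 6a XOR 53 = 39
byte 3: (9a XOR e6) XOR 53 = 7c XOR 53 = 2f
byte 4: (2e XOR be) XOR 41 = 90 XOR 41 = d1
byte 5: (b5 XOR f0) XOR 47 = 45 XOR 47 = 02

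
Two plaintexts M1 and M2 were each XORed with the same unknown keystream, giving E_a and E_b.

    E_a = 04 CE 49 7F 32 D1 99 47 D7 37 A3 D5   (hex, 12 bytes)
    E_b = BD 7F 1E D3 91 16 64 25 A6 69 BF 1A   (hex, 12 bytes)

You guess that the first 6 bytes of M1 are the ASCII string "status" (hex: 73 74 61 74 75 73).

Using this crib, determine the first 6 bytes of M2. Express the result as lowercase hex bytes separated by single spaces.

First, E_a ⊕ E_b = (M1 ⊕ K) ⊕ (M2 ⊕ K) = M1 ⊕ M2, so the key drops out. Then M2 = (M1 ⊕ M2) ⊕ M1 over the first 6 bytes.
byte 0: (04 ⊕ bd) ⊕ 73 = b9 ⊕ 73 = ca
byte 1: (ce ⊕ 7f) ⊕ 74 = b1 ⊕ 74 = c5
byte 2: (49 ⊕ 1e) ⊕ 61 = 57 ⊕ 61 = 36
byte 3: (7f ⊕ d3) ⊕ 74 = ac ⊕ 74 = d8
byte 4: (32 ⊕ 91) ⊕ 75 = a3 ⊕ 75 = d6
byte 5: (d1 ⊕ 16) ⊕ 73 = c7 ⊕ 73 = b4

ca c5 36 d8 d6 b4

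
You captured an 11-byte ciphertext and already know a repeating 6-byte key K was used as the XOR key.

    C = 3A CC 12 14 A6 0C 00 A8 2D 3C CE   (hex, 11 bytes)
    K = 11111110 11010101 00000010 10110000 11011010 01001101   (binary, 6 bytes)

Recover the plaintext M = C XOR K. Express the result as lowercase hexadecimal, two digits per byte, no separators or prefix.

c41910a47c41fe7d2f8c14

The 6-byte key repeats, so the effective keystream is fe d5 02 b0 da 4d fe d5 02 b0 da.
byte 0: 3a XOR fe = c4
byte 1: cc XOR d5 = 19
byte 2: 12 XOR 02 = 10
byte 3: 14 XOR b0 = a4
byte 4: a6 XOR da = 7c
byte 5: 0c XOR 4d = 41
byte 6: 00 XOR fe = fe
byte 7: a8 XOR d5 = 7d
byte 8: 2d XOR 02 = 2f
byte 9: 3c XOR b0 = 8c
byte 10: ce XOR da = 14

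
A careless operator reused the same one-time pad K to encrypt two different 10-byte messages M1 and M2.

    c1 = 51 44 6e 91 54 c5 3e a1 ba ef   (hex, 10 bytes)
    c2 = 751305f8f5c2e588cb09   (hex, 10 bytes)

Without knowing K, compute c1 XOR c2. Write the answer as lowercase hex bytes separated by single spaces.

24 57 6b 69 a1 07 db 29 71 e6

c1 ⊕ c2 = (M1 ⊕ K) ⊕ (M2 ⊕ K) = M1 ⊕ M2 — the shared key cancels under XOR.
51 ^ 75 = 24
44 ^ 13 = 57
6e ^ 05 = 6b
91 ^ f8 = 69
54 ^ f5 = a1
c5 ^ c2 = 07
3e ^ e5 = db
a1 ^ 88 = 29
ba ^ cb = 71
ef ^ 09 = e6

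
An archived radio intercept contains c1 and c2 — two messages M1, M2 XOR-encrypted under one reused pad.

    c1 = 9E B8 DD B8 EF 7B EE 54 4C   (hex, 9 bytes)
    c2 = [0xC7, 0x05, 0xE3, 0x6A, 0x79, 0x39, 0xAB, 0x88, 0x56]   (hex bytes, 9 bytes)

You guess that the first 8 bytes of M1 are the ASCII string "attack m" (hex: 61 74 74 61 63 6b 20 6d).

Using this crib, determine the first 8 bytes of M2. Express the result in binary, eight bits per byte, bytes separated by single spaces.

00111000 11001001 01001010 10110011 11110101 00101001 01100101 10110001

First, c1 ⊕ c2 = (M1 ⊕ K) ⊕ (M2 ⊕ K) = M1 ⊕ M2, so the key drops out. Then M2 = (M1 ⊕ M2) ⊕ M1 over the first 8 bytes.
byte 0: (9e ^ c7) ^ 61 = 59 ^ 61 = 38
byte 1: (b8 ^ 05) ^ 74 = bd ^ 74 = c9
byte 2: (dd ^ e3) ^ 74 = 3e ^ 74 = 4a
byte 3: (b8 ^ 6a) ^ 61 = d2 ^ 61 = b3
byte 4: (ef ^ 79) ^ 63 = 96 ^ 63 = f5
byte 5: (7b ^ 39) ^ 6b = 42 ^ 6b = 29
byte 6: (ee ^ ab) ^ 20 = 45 ^ 20 = 65
byte 7: (54 ^ 88) ^ 6d = dc ^ 6d = b1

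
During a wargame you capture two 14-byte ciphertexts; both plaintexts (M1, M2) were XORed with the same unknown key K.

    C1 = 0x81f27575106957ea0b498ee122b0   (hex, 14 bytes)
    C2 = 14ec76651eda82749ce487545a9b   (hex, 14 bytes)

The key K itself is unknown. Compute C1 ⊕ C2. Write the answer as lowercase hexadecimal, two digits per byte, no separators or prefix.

951e03100eb3d59e97ad09b5782b

C1 ⊕ C2 = (M1 ⊕ K) ⊕ (M2 ⊕ K) = M1 ⊕ M2 — the shared key cancels under XOR.
129 ^  20 = 149
242 ^ 236 =  30
117 ^ 118 =   3
117 ^ 101 =  16
 16 ^  30 =  14
105 ^ 218 = 179
 87 ^ 130 = 213
234 ^ 116 = 158
 11 ^ 156 = 151
 73 ^ 228 = 173
142 ^ 135 =   9
225 ^  84 = 181
 34 ^  90 = 120
176 ^ 155 =  43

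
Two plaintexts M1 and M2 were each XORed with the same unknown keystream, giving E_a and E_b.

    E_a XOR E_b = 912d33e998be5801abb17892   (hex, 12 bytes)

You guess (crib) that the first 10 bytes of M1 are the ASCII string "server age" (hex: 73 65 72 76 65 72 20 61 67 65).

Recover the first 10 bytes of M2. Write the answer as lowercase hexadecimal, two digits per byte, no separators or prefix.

e248419ffdcc7860ccd4

Since E_a ⊕ E_b = M1 ⊕ M2, XORing with the guessed M1 bytes yields the corresponding M2 bytes: M2 = (E_a ⊕ E_b) ⊕ M1.
byte 0: 91 xor 73 = e2
byte 1: 2d xor 65 = 48
byte 2: 33 xor 72 = 41
byte 3: e9 xor 76 = 9f
byte 4: 98 xor 65 = fd
byte 5: be xor 72 = cc
byte 6: 58 xor 20 = 78
byte 7: 01 xor 61 = 60
byte 8: ab xor 67 = cc
byte 9: b1 xor 65 = d4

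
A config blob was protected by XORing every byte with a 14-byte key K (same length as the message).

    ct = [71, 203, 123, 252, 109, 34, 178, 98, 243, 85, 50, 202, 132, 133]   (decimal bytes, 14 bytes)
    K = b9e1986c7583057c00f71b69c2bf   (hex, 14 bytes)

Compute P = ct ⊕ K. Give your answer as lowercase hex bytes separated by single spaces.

fe 2a e3 90 18 a1 b7 1e f3 a2 29 a3 46 3a

01000111 ⊕ 10111001 = 11111110
11001011 ⊕ 11100001 = 00101010
01111011 ⊕ 10011000 = 11100011
11111100 ⊕ 01101100 = 10010000
01101101 ⊕ 01110101 = 00011000
00100010 ⊕ 10000011 = 10100001
10110010 ⊕ 00000101 = 10110111
01100010 ⊕ 01111100 = 00011110
11110011 ⊕ 00000000 = 11110011
01010101 ⊕ 11110111 = 10100010
00110010 ⊕ 00011011 = 00101001
11001010 ⊕ 01101001 = 10100011
10000100 ⊕ 11000010 = 01000110
10000101 ⊕ 10111111 = 00111010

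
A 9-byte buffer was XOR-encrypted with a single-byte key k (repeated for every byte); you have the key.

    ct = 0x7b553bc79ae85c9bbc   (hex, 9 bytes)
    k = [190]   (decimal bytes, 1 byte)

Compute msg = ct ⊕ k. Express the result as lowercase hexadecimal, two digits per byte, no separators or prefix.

The 1-byte key repeats, so the effective keystream is be be be be be be be be be.
byte 0: 7b xor be = c5
byte 1: 55 xor be = eb
byte 2: 3b xor be = 85
byte 3: c7 xor be = 79
byte 4: 9a xor be = 24
byte 5: e8 xor be = 56
byte 6: 5c xor be = e2
byte 7: 9b xor be = 25
byte 8: bc xor be = 02

c5eb85792456e22502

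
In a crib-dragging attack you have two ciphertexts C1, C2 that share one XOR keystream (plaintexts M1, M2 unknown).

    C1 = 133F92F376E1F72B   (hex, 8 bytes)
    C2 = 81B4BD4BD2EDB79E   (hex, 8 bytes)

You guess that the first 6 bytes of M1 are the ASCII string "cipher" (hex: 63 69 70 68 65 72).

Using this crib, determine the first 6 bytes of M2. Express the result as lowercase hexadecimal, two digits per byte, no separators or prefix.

First, C1 ⊕ C2 = (M1 ⊕ K) ⊕ (M2 ⊕ K) = M1 ⊕ M2, so the key drops out. Then M2 = (M1 ⊕ M2) ⊕ M1 over the first 6 bytes.
byte 0: (13 XOR 81) XOR 63 = 92 XOR 63 = f1
byte 1: (3f XOR b4) XOR 69 = 8b XOR 69 = e2
byte 2: (92 XOR bd) XOR 70 = 2f XOR 70 = 5f
byte 3: (f3 XOR 4b) XOR 68 = b8 XOR 68 = d0
byte 4: (76 XOR d2) XOR 65 = a4 XOR 65 = c1
byte 5: (e1 XOR ed) XOR 72 = 0c XOR 72 = 7e

f1e25fd0c17e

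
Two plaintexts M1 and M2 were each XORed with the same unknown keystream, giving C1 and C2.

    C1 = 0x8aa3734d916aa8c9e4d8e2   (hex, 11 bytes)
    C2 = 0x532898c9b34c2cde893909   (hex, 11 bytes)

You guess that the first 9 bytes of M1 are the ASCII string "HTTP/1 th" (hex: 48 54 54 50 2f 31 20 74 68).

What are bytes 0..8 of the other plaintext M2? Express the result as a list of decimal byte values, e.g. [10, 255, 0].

[145, 223, 191, 212, 13, 23, 164, 99, 5]

First, C1 ⊕ C2 = (M1 ⊕ K) ⊕ (M2 ⊕ K) = M1 ⊕ M2, so the key drops out. Then M2 = (M1 ⊕ M2) ⊕ M1 over the first 9 bytes.
byte 0: (8a ^ 53) ^ 48 = d9 ^ 48 = 91
byte 1: (a3 ^ 28) ^ 54 = 8b ^ 54 = df
byte 2: (73 ^ 98) ^ 54 = eb ^ 54 = bf
byte 3: (4d ^ c9) ^ 50 = 84 ^ 50 = d4
byte 4: (91 ^ b3) ^ 2f = 22 ^ 2f = 0d
byte 5: (6a ^ 4c) ^ 31 = 26 ^ 31 = 17
byte 6: (a8 ^ 2c) ^ 20 = 84 ^ 20 = a4
byte 7: (c9 ^ de) ^ 74 = 17 ^ 74 = 63
byte 8: (e4 ^ 89) ^ 68 = 6d ^ 68 = 05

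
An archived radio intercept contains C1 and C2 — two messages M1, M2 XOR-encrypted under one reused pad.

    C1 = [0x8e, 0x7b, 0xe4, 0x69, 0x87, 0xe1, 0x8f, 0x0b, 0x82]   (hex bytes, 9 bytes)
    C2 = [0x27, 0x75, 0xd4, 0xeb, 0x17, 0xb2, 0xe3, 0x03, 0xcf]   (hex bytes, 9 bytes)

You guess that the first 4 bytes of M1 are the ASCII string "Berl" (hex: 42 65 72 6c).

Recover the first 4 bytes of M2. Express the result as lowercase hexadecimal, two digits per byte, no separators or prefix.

eb6b42ee

First, C1 ⊕ C2 = (M1 ⊕ K) ⊕ (M2 ⊕ K) = M1 ⊕ M2, so the key drops out. Then M2 = (M1 ⊕ M2) ⊕ M1 over the first 4 bytes.
byte 0: (8e XOR 27) XOR 42 = a9 XOR 42 = eb
byte 1: (7b XOR 75) XOR 65 = 0e XOR 65 = 6b
byte 2: (e4 XOR d4) XOR 72 = 30 XOR 72 = 42
byte 3: (69 XOR eb) XOR 6c = 82 XOR 6c = ee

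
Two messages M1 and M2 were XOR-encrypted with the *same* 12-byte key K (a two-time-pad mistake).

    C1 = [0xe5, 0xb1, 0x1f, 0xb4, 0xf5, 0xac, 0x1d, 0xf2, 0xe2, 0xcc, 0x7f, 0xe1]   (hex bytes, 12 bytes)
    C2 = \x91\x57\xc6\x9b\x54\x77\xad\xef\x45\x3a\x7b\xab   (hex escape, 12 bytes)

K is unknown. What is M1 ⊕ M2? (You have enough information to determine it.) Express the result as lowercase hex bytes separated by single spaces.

74 e6 d9 2f a1 db b0 1d a7 f6 04 4a

C1 ⊕ C2 = (M1 ⊕ K) ⊕ (M2 ⊕ K) = M1 ⊕ M2 — the shared key cancels under XOR.
byte 0: e5 ⊕ 91 = 74
byte 1: b1 ⊕ 57 = e6
byte 2: 1f ⊕ c6 = d9
byte 3: b4 ⊕ 9b = 2f
byte 4: f5 ⊕ 54 = a1
byte 5: ac ⊕ 77 = db
byte 6: 1d ⊕ ad = b0
byte 7: f2 ⊕ ef = 1d
byte 8: e2 ⊕ 45 = a7
byte 9: cc ⊕ 3a = f6
byte 10: 7f ⊕ 7b = 04
byte 11: e1 ⊕ ab = 4a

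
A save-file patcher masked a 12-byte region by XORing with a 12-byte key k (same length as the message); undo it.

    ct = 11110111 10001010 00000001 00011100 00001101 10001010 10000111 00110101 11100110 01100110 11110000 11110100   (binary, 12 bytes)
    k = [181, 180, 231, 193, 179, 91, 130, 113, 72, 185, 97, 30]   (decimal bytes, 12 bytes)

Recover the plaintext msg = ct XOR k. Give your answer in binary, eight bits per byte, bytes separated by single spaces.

XOR is its own inverse, so applying the key byte-wise gives the result directly.
byte 0: f7 xor b5 = 42
byte 1: 8a xor b4 = 3e
byte 2: 01 xor e7 = e6
byte 3: 1c xor c1 = dd
byte 4: 0d xor b3 = be
byte 5: 8a xor 5b = d1
byte 6: 87 xor 82 = 05
byte 7: 35 xor 71 = 44
byte 8: e6 xor 48 = ae
byte 9: 66 xor b9 = df
byte 10: f0 xor 61 = 91
byte 11: f4 xor 1e = ea

01000010 00111110 11100110 11011101 10111110 11010001 00000101 01000100 10101110 11011111 10010001 11101010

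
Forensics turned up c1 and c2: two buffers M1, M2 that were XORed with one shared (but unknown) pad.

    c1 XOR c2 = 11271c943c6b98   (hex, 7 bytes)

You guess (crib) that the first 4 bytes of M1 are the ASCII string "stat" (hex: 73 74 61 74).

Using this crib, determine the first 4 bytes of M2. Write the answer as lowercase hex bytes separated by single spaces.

62 53 7d e0

Since c1 ⊕ c2 = M1 ⊕ M2, XORing with the guessed M1 bytes yields the corresponding M2 bytes: M2 = (c1 ⊕ c2) ⊕ M1.
11 xor 73 = 62
27 xor 74 = 53
1c xor 61 = 7d
94 xor 74 = e0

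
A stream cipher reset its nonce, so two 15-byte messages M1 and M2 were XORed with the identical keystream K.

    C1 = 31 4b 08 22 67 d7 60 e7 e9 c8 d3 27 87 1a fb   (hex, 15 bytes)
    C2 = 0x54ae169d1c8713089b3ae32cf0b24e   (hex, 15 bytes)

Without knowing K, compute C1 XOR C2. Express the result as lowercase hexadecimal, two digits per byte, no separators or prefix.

C1 ⊕ C2 = (M1 ⊕ K) ⊕ (M2 ⊕ K) = M1 ⊕ M2 — the shared key cancels under XOR.
31 xor 54 = 65
4b xor ae = e5
08 xor 16 = 1e
22 xor 9d = bf
67 xor 1c = 7b
d7 xor 87 = 50
60 xor 13 = 73
e7 xor 08 = ef
e9 xor 9b = 72
c8 xor 3a = f2
d3 xor e3 = 30
27 xor 2c = 0b
87 xor f0 = 77
1a xor b2 = a8
fb xor 4e = b5

65e51ebf7b5073ef72f2300b77a8b5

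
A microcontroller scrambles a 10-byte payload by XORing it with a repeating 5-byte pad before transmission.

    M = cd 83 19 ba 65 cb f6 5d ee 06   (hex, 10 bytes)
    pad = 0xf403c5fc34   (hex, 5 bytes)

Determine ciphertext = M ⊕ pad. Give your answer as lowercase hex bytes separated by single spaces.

39 80 dc 46 51 3f f5 98 12 32

The 5-byte key repeats, so the effective keystream is f4 03 c5 fc 34 f4 03 c5 fc 34.
byte 0: 205 xor 244 =  57
byte 1: 131 xor   3 = 128
byte 2:  25 xor 197 = 220
byte 3: 186 xor 252 =  70
byte 4: 101 xor  52 =  81
byte 5: 203 xor 244 =  63
byte 6: 246 xor   3 = 245
byte 7:  93 xor 197 = 152
byte 8: 238 xor 252 =  18
byte 9:   6 xor  52 =  50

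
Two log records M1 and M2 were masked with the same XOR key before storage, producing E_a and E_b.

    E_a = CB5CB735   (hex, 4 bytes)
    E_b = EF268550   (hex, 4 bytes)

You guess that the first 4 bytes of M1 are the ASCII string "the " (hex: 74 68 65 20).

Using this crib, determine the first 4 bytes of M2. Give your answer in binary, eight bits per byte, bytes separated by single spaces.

First, E_a ⊕ E_b = (M1 ⊕ K) ⊕ (M2 ⊕ K) = M1 ⊕ M2, so the key drops out. Then M2 = (M1 ⊕ M2) ⊕ M1 over the first 4 bytes.
byte 0: (cb ⊕ ef) ⊕ 74 = 24 ⊕ 74 = 50
byte 1: (5c ⊕ 26) ⊕ 68 = 7a ⊕ 68 = 12
byte 2: (b7 ⊕ 85) ⊕ 65 = 32 ⊕ 65 = 57
byte 3: (35 ⊕ 50) ⊕ 20 = 65 ⊕ 20 = 45

01010000 00010010 01010111 01000101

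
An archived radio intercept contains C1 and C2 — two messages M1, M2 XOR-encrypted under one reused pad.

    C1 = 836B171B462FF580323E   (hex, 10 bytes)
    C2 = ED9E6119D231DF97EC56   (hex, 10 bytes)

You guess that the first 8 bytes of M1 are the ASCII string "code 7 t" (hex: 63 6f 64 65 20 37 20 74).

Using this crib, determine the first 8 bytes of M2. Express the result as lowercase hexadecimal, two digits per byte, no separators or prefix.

0d9a1267b4290a63

First, C1 ⊕ C2 = (M1 ⊕ K) ⊕ (M2 ⊕ K) = M1 ⊕ M2, so the key drops out. Then M2 = (M1 ⊕ M2) ⊕ M1 over the first 8 bytes.
byte 0: (83 XOR ed) XOR 63 = 6e XOR 63 = 0d
byte 1: (6b XOR 9e) XOR 6f = f5 XOR 6f = 9a
byte 2: (17 XOR 61) XOR 64 = 76 XOR 64 = 12
byte 3: (1b XOR 19) XOR 65 = 02 XOR 65 = 67
byte 4: (46 XOR d2) XOR 20 = 94 XOR 20 = b4
byte 5: (2f XOR 31) XOR 37 = 1e XOR 37 = 29
byte 6: (f5 XOR df) XOR 20 = 2a XOR 20 = 0a
byte 7: (80 XOR 97) XOR 74 = 17 XOR 74 = 63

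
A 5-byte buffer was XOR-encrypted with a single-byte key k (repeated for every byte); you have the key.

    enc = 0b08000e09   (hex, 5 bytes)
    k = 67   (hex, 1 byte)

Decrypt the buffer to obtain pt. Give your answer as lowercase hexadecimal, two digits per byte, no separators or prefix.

6c6f67696e

The 1-byte key repeats, so the effective keystream is 67 67 67 67 67.
byte 0: 0b ⊕ 67 = 6c
byte 1: 08 ⊕ 67 = 6f
byte 2: 00 ⊕ 67 = 67
byte 3: 0e ⊕ 67 = 69
byte 4: 09 ⊕ 67 = 6e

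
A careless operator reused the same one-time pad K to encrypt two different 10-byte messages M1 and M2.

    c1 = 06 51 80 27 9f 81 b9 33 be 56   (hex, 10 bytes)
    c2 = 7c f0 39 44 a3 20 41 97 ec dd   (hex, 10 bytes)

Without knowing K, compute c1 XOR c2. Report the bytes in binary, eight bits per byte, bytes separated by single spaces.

01111010 10100001 10111001 01100011 00111100 10100001 11111000 10100100 01010010 10001011

c1 ⊕ c2 = (M1 ⊕ K) ⊕ (M2 ⊕ K) = M1 ⊕ M2 — the shared key cancels under XOR.
06 xor 7c = 7a
51 xor f0 = a1
80 xor 39 = b9
27 xor 44 = 63
9f xor a3 = 3c
81 xor 20 = a1
b9 xor 41 = f8
33 xor 97 = a4
be xor ec = 52
56 xor dd = 8b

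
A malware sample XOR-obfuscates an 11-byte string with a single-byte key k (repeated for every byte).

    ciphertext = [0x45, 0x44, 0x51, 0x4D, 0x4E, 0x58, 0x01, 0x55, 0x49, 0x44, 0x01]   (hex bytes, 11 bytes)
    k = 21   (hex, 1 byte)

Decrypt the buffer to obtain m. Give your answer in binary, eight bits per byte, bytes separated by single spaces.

The 1-byte key repeats, so the effective keystream is 21 21 21 21 21 21 21 21 21 21 21.
byte 0: 45 xor 21 = 64
byte 1: 44 xor 21 = 65
byte 2: 51 xor 21 = 70
byte 3: 4d xor 21 = 6c
byte 4: 4e xor 21 = 6f
byte 5: 58 xor 21 = 79
byte 6: 01 xor 21 = 20
byte 7: 55 xor 21 = 74
byte 8: 49 xor 21 = 68
byte 9: 44 xor 21 = 65
byte 10: 01 xor 21 = 20

01100100 01100101 01110000 01101100 01101111 01111001 00100000 01110100 01101000 01100101 00100000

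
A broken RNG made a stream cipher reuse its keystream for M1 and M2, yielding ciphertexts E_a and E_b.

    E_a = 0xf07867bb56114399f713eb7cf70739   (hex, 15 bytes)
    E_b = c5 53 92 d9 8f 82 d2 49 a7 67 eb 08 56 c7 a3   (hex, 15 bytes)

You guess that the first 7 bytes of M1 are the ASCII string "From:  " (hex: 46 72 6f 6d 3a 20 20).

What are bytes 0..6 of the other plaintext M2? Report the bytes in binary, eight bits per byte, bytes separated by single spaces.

First, E_a ⊕ E_b = (M1 ⊕ K) ⊕ (M2 ⊕ K) = M1 ⊕ M2, so the key drops out. Then M2 = (M1 ⊕ M2) ⊕ M1 over the first 7 bytes.
byte 0: (f0 XOR c5) XOR 46 = 35 XOR 46 = 73
byte 1: (78 XOR 53) XOR 72 = 2b XOR 72 = 59
byte 2: (67 XOR 92) XOR 6f = f5 XOR 6f = 9a
byte 3: (bb XOR d9) XOR 6d = 62 XOR 6d = 0f
byte 4: (56 XOR 8f) XOR 3a = d9 XOR 3a = e3
byte 5: (11 XOR 82) XOR 20 = 93 XOR 20 = b3
byte 6: (43 XOR d2) XOR 20 = 91 XOR 20 = b1

01110011 01011001 10011010 00001111 11100011 10110011 10110001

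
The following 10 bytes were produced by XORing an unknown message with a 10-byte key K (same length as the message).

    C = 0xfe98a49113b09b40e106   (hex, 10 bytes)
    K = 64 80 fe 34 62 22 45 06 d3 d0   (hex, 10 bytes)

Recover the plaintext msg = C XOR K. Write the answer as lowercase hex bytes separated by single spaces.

byte 0: fe XOR 64 = 9a
byte 1: 98 XOR 80 = 18
byte 2: a4 XOR fe = 5a
byte 3: 91 XOR 34 = a5
byte 4: 13 XOR 62 = 71
byte 5: b0 XOR 22 = 92
byte 6: 9b XOR 45 = de
byte 7: 40 XOR 06 = 46
byte 8: e1 XOR d3 = 32
byte 9: 06 XOR d0 = d6

9a 18 5a a5 71 92 de 46 32 d6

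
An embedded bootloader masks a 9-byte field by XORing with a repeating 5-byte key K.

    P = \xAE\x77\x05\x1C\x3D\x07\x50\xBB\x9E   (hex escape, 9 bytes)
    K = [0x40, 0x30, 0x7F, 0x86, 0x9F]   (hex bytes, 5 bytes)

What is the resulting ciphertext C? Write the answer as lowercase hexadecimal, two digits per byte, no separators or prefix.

The 5-byte key repeats, so the effective keystream is 40 30 7f 86 9f 40 30 7f 86.
byte 0: 174 XOR  64 = 238
byte 1: 119 XOR  48 =  71
byte 2:   5 XOR 127 = 122
byte 3:  28 XOR 134 = 154
byte 4:  61 XOR 159 = 162
byte 5:   7 XOR  64 =  71
byte 6:  80 XOR  48 =  96
byte 7: 187 XOR 127 = 196
byte 8: 158 XOR 134 =  24

ee477a9aa24760c418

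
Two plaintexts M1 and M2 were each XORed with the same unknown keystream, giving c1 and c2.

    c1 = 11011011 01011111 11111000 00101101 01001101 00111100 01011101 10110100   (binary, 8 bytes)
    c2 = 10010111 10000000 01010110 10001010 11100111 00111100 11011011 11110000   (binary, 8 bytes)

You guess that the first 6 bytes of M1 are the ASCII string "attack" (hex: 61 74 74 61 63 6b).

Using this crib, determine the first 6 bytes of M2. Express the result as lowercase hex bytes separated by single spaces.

First, c1 ⊕ c2 = (M1 ⊕ K) ⊕ (M2 ⊕ K) = M1 ⊕ M2, so the key drops out. Then M2 = (M1 ⊕ M2) ⊕ M1 over the first 6 bytes.
byte 0: (db xor 97) xor 61 = 4c xor 61 = 2d
byte 1: (5f xor 80) xor 74 = df xor 74 = ab
byte 2: (f8 xor 56) xor 74 = ae xor 74 = da
byte 3: (2d xor 8a) xor 61 = a7 xor 61 = c6
byte 4: (4d xor e7) xor 63 = aa xor 63 = c9
byte 5: (3c xor 3c) xor 6b = 00 xor 6b = 6b

2d ab da c6 c9 6b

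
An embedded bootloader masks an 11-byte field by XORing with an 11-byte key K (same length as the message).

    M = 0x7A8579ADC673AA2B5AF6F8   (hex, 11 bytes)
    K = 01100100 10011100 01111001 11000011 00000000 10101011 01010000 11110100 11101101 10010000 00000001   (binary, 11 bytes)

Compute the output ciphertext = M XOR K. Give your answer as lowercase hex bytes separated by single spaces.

1e 19 00 6e c6 d8 fa df b7 66 f9

7a ⊕ 64 = 1e
85 ⊕ 9c = 19
79 ⊕ 79 = 00
ad ⊕ c3 = 6e
c6 ⊕ 00 = c6
73 ⊕ ab = d8
aa ⊕ 50 = fa
2b ⊕ f4 = df
5a ⊕ ed = b7
f6 ⊕ 90 = 66
f8 ⊕ 01 = f9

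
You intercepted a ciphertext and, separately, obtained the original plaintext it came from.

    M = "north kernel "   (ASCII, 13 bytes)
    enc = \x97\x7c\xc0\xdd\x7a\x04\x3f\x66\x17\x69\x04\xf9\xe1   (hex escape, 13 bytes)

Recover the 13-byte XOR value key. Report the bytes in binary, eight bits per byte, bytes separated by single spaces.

11111001 00010011 10110010 10101001 00010010 00100100 01010100 00000011 01100101 00000111 01100001 10010101 11000001

Since enc = M ⊕ key, XORing both sides with M gives key = M ⊕ enc.
01101110 ^ 10010111 = 11111001
01101111 ^ 01111100 = 00010011
01110010 ^ 11000000 = 10110010
01110100 ^ 11011101 = 10101001
01101000 ^ 01111010 = 00010010
00100000 ^ 00000100 = 00100100
01101011 ^ 00111111 = 01010100
01100101 ^ 01100110 = 00000011
01110010 ^ 00010111 = 01100101
01101110 ^ 01101001 = 00000111
01100101 ^ 00000100 = 01100001
01101100 ^ 11111001 = 10010101
00100000 ^ 11100001 = 11000001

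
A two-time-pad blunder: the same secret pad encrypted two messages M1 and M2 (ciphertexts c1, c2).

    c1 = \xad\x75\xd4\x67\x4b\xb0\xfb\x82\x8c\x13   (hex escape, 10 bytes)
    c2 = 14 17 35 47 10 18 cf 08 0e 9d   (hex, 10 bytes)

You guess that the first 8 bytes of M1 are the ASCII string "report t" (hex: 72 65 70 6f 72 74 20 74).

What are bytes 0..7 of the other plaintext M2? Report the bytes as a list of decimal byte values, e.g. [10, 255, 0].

First, c1 ⊕ c2 = (M1 ⊕ K) ⊕ (M2 ⊕ K) = M1 ⊕ M2, so the key drops out. Then M2 = (M1 ⊕ M2) ⊕ M1 over the first 8 bytes.
byte 0: (ad xor 14) xor 72 = b9 xor 72 = cb
byte 1: (75 xor 17) xor 65 = 62 xor 65 = 07
byte 2: (d4 xor 35) xor 70 = e1 xor 70 = 91
byte 3: (67 xor 47) xor 6f = 20 xor 6f = 4f
byte 4: (4b xor 10) xor 72 = 5b xor 72 = 29
byte 5: (b0 xor 18) xor 74 = a8 xor 74 = dc
byte 6: (fb xor cf) xor 20 = 34 xor 20 = 14
byte 7: (82 xor 08) xor 74 = 8a xor 74 = fe

[203, 7, 145, 79, 41, 220, 20, 254]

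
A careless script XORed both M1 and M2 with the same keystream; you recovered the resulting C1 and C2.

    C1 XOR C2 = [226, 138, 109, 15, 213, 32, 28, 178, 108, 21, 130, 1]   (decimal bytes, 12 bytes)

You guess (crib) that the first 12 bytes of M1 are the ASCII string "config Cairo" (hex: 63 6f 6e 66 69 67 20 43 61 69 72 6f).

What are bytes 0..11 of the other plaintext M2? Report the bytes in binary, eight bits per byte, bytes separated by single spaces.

10000001 11100101 00000011 01101001 10111100 01000111 00111100 11110001 00001101 01111100 11110000 01101110

Since C1 ⊕ C2 = M1 ⊕ M2, XORing with the guessed M1 bytes yields the corresponding M2 bytes: M2 = (C1 ⊕ C2) ⊕ M1.
226 ^  99 = 129
138 ^ 111 = 229
109 ^ 110 =   3
 15 ^ 102 = 105
213 ^ 105 = 188
 32 ^ 103 =  71
 28 ^  32 =  60
178 ^  67 = 241
108 ^  97 =  13
 21 ^ 105 = 124
130 ^ 114 = 240
  1 ^ 111 = 110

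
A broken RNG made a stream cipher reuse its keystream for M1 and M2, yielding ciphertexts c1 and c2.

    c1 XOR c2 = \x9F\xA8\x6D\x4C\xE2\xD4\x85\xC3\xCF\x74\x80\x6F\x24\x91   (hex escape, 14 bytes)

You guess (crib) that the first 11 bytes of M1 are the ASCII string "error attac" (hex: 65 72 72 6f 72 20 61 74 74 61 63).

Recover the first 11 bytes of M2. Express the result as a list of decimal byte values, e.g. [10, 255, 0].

[250, 218, 31, 35, 144, 244, 228, 183, 187, 21, 227]

Since c1 ⊕ c2 = M1 ⊕ M2, XORing with the guessed M1 bytes yields the corresponding M2 bytes: M2 = (c1 ⊕ c2) ⊕ M1.
10011111 XOR 01100101 = 11111010
10101000 XOR 01110010 = 11011010
01101101 XOR 01110010 = 00011111
01001100 XOR 01101111 = 00100011
11100010 XOR 01110010 = 10010000
11010100 XOR 00100000 = 11110100
10000101 XOR 01100001 = 11100100
11000011 XOR 01110100 = 10110111
11001111 XOR 01110100 = 10111011
01110100 XOR 01100001 = 00010101
10000000 XOR 01100011 = 11100011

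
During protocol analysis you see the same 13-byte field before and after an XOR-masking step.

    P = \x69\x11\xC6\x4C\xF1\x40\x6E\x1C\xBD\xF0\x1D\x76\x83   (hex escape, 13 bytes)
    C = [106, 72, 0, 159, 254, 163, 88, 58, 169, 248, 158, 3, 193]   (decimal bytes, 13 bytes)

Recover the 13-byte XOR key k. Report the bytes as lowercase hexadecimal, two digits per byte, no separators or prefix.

Since C = P ⊕ k, XORing both sides with P gives k = P ⊕ C.
69 ⊕ 6a = 03
11 ⊕ 48 = 59
c6 ⊕ 00 = c6
4c ⊕ 9f = d3
f1 ⊕ fe = 0f
40 ⊕ a3 = e3
6e ⊕ 58 = 36
1c ⊕ 3a = 26
bd ⊕ a9 = 14
f0 ⊕ f8 = 08
1d ⊕ 9e = 83
76 ⊕ 03 = 75
83 ⊕ c1 = 42

0359c6d30fe336261408837542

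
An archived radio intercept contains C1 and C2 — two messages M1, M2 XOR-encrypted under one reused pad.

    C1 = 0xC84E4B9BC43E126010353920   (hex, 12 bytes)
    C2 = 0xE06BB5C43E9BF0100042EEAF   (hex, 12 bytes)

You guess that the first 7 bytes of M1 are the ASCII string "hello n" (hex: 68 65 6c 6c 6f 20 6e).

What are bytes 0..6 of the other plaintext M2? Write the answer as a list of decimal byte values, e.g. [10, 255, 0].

First, C1 ⊕ C2 = (M1 ⊕ K) ⊕ (M2 ⊕ K) = M1 ⊕ M2, so the key drops out. Then M2 = (M1 ⊕ M2) ⊕ M1 over the first 7 bytes.
byte 0: (c8 XOR e0) XOR 68 = 28 XOR 68 = 40
byte 1: (4e XOR 6b) XOR 65 = 25 XOR 65 = 40
byte 2: (4b XOR b5) XOR 6c = fe XOR 6c = 92
byte 3: (9b XOR c4) XOR 6c = 5f XOR 6c = 33
byte 4: (c4 XOR 3e) XOR 6f = fa XOR 6f = 95
byte 5: (3e XOR 9b) XOR 20 = a5 XOR 20 = 85
byte 6: (12 XOR f0) XOR 6e = e2 XOR 6e = 8c

[64, 64, 146, 51, 149, 133, 140]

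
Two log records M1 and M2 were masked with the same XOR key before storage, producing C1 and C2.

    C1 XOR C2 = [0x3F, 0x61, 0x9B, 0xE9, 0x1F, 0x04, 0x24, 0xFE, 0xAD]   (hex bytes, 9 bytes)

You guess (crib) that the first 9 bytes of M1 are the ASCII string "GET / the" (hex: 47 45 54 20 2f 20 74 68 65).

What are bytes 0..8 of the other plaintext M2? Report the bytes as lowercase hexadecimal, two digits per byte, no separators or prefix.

7824cfc930245096c8

Since C1 ⊕ C2 = M1 ⊕ M2, XORing with the guessed M1 bytes yields the corresponding M2 bytes: M2 = (C1 ⊕ C2) ⊕ M1.
byte 0: 3f ⊕ 47 = 78
byte 1: 61 ⊕ 45 = 24
byte 2: 9b ⊕ 54 = cf
byte 3: e9 ⊕ 20 = c9
byte 4: 1f ⊕ 2f = 30
byte 5: 04 ⊕ 20 = 24
byte 6: 24 ⊕ 74 = 50
byte 7: fe ⊕ 68 = 96
byte 8: ad ⊕ 65 = c8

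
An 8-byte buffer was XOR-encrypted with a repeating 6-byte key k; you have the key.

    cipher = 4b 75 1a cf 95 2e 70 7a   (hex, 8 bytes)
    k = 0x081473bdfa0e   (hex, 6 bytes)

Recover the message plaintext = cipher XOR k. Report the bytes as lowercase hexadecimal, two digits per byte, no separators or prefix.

436169726f20786e

The 6-byte key repeats, so the effective keystream is 08 14 73 bd fa 0e 08 14.
byte 0: 01001011 ⊕ 00001000 = 01000011
byte 1: 01110101 ⊕ 00010100 = 01100001
byte 2: 00011010 ⊕ 01110011 = 01101001
byte 3: 11001111 ⊕ 10111101 = 01110010
byte 4: 10010101 ⊕ 11111010 = 01101111
byte 5: 00101110 ⊕ 00001110 = 00100000
byte 6: 01110000 ⊕ 00001000 = 01111000
byte 7: 01111010 ⊕ 00010100 = 01101110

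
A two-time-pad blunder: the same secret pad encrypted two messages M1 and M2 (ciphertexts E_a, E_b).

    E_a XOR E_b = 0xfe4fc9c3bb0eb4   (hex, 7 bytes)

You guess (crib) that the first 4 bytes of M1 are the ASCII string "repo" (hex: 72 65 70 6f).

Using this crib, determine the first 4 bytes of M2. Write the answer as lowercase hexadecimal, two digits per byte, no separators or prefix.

Since E_a ⊕ E_b = M1 ⊕ M2, XORing with the guessed M1 bytes yields the corresponding M2 bytes: M2 = (E_a ⊕ E_b) ⊕ M1.
11111110 ^ 01110010 = 10001100
01001111 ^ 01100101 = 00101010
11001001 ^ 01110000 = 10111001
11000011 ^ 01101111 = 10101100

8c2ab9ac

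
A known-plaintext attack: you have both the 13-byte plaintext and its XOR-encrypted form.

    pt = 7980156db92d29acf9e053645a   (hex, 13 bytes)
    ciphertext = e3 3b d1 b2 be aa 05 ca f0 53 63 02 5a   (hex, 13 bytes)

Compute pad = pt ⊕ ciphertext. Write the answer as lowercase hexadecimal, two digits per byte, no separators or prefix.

Since ciphertext = pt ⊕ pad, XORing both sides with pt gives pad = pt ⊕ ciphertext.
01111001 XOR 11100011 = 10011010
10000000 XOR 00111011 = 10111011
00010101 XOR 11010001 = 11000100
01101101 XOR 10110010 = 11011111
10111001 XOR 10111110 = 00000111
00101101 XOR 10101010 = 10000111
00101001 XOR 00000101 = 00101100
10101100 XOR 11001010 = 01100110
11111001 XOR 11110000 = 00001001
11100000 XOR 01010011 = 10110011
01010011 XOR 01100011 = 00110000
01100100 XOR 00000010 = 01100110
01011010 XOR 01011010 = 00000000

9abbc4df07872c6609b3306600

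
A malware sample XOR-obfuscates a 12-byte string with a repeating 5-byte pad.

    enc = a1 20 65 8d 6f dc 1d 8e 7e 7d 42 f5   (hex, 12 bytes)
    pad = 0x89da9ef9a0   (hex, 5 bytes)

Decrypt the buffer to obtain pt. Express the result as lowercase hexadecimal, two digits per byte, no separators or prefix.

28fafb74cf55c71087ddcb2f

The 5-byte key repeats, so the effective keystream is 89 da 9e f9 a0 89 da 9e f9 a0 89 da.
byte 0: a1 XOR 89 = 28
byte 1: 20 XOR da = fa
byte 2: 65 XOR 9e = fb
byte 3: 8d XOR f9 = 74
byte 4: 6f XOR a0 = cf
byte 5: dc XOR 89 = 55
byte 6: 1d XOR da = c7
byte 7: 8e XOR 9e = 10
byte 8: 7e XOR f9 = 87
byte 9: 7d XOR a0 = dd
byte 10: 42 XOR 89 = cb
byte 11: f5 XOR da = 2f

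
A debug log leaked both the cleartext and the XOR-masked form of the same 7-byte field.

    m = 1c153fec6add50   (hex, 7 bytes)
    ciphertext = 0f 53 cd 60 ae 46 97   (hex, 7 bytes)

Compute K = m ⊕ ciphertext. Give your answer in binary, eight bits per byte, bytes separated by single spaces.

Since ciphertext = m ⊕ K, XORing both sides with m gives K = m ⊕ ciphertext.
1c xor 0f = 13
15 xor 53 = 46
3f xor cd = f2
ec xor 60 = 8c
6a xor ae = c4
dd xor 46 = 9b
50 xor 97 = c7

00010011 01000110 11110010 10001100 11000100 10011011 11000111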